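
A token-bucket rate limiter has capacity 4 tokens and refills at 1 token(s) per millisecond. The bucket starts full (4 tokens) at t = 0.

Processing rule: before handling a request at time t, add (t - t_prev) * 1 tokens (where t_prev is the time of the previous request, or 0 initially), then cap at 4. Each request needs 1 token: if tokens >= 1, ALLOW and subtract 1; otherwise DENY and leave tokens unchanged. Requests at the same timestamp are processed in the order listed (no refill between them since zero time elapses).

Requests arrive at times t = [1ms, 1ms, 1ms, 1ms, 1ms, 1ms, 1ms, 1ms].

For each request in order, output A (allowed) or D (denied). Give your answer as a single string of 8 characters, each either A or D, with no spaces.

Simulating step by step:
  req#1 t=1ms: ALLOW
  req#2 t=1ms: ALLOW
  req#3 t=1ms: ALLOW
  req#4 t=1ms: ALLOW
  req#5 t=1ms: DENY
  req#6 t=1ms: DENY
  req#7 t=1ms: DENY
  req#8 t=1ms: DENY

Answer: AAAADDDD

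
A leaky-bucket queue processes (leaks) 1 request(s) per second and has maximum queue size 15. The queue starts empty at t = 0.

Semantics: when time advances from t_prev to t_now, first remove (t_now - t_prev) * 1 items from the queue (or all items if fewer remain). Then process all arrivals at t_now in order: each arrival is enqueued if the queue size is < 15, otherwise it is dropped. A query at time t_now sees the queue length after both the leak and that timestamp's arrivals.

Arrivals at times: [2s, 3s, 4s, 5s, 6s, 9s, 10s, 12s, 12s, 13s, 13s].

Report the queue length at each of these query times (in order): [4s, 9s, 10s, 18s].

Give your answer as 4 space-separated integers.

Answer: 1 1 1 0

Derivation:
Queue lengths at query times:
  query t=4s: backlog = 1
  query t=9s: backlog = 1
  query t=10s: backlog = 1
  query t=18s: backlog = 0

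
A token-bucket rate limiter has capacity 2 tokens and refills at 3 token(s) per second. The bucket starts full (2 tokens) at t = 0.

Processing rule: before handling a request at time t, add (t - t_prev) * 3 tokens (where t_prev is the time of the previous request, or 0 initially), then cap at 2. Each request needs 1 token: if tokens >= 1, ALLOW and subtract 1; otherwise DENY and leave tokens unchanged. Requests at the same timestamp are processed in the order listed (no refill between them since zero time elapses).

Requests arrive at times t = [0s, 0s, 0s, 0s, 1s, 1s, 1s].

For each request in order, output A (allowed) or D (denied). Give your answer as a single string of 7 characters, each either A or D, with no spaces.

Simulating step by step:
  req#1 t=0s: ALLOW
  req#2 t=0s: ALLOW
  req#3 t=0s: DENY
  req#4 t=0s: DENY
  req#5 t=1s: ALLOW
  req#6 t=1s: ALLOW
  req#7 t=1s: DENY

Answer: AADDAAD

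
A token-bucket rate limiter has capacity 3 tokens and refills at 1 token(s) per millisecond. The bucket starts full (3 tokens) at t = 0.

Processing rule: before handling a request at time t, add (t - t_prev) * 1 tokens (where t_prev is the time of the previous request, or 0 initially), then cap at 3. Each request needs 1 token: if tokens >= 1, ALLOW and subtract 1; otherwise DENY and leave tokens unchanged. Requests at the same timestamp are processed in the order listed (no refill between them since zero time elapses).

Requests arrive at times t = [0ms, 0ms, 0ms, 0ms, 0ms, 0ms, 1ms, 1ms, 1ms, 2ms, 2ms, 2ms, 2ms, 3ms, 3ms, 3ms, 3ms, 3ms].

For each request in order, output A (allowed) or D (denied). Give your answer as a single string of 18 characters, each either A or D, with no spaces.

Simulating step by step:
  req#1 t=0ms: ALLOW
  req#2 t=0ms: ALLOW
  req#3 t=0ms: ALLOW
  req#4 t=0ms: DENY
  req#5 t=0ms: DENY
  req#6 t=0ms: DENY
  req#7 t=1ms: ALLOW
  req#8 t=1ms: DENY
  req#9 t=1ms: DENY
  req#10 t=2ms: ALLOW
  req#11 t=2ms: DENY
  req#12 t=2ms: DENY
  req#13 t=2ms: DENY
  req#14 t=3ms: ALLOW
  req#15 t=3ms: DENY
  req#16 t=3ms: DENY
  req#17 t=3ms: DENY
  req#18 t=3ms: DENY

Answer: AAADDDADDADDDADDDD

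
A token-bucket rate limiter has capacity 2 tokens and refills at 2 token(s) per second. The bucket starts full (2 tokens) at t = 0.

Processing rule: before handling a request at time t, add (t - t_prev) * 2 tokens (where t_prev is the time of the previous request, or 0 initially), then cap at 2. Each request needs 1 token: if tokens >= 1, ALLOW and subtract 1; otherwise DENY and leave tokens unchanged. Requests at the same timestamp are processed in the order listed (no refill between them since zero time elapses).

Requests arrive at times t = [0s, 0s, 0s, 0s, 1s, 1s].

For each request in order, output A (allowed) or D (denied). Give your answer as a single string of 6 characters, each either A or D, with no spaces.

Simulating step by step:
  req#1 t=0s: ALLOW
  req#2 t=0s: ALLOW
  req#3 t=0s: DENY
  req#4 t=0s: DENY
  req#5 t=1s: ALLOW
  req#6 t=1s: ALLOW

Answer: AADDAA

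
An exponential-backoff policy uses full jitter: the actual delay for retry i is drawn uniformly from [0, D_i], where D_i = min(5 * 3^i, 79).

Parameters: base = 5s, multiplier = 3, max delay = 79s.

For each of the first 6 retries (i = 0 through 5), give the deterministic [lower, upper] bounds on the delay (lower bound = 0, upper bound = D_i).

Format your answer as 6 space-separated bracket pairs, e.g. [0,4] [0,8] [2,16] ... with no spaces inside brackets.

Answer: [0,5] [0,15] [0,45] [0,79] [0,79] [0,79]

Derivation:
Computing bounds per retry:
  i=0: D_i=min(5*3^0,79)=5, bounds=[0,5]
  i=1: D_i=min(5*3^1,79)=15, bounds=[0,15]
  i=2: D_i=min(5*3^2,79)=45, bounds=[0,45]
  i=3: D_i=min(5*3^3,79)=79, bounds=[0,79]
  i=4: D_i=min(5*3^4,79)=79, bounds=[0,79]
  i=5: D_i=min(5*3^5,79)=79, bounds=[0,79]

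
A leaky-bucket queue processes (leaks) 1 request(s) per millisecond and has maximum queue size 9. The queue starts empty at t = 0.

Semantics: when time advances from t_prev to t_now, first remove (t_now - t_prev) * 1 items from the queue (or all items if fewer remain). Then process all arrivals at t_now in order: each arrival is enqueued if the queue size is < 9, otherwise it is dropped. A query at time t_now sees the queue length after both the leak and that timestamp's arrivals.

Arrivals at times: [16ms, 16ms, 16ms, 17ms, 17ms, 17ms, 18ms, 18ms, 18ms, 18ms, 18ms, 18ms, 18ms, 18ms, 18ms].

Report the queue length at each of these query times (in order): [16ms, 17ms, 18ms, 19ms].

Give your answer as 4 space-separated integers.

Queue lengths at query times:
  query t=16ms: backlog = 3
  query t=17ms: backlog = 5
  query t=18ms: backlog = 9
  query t=19ms: backlog = 8

Answer: 3 5 9 8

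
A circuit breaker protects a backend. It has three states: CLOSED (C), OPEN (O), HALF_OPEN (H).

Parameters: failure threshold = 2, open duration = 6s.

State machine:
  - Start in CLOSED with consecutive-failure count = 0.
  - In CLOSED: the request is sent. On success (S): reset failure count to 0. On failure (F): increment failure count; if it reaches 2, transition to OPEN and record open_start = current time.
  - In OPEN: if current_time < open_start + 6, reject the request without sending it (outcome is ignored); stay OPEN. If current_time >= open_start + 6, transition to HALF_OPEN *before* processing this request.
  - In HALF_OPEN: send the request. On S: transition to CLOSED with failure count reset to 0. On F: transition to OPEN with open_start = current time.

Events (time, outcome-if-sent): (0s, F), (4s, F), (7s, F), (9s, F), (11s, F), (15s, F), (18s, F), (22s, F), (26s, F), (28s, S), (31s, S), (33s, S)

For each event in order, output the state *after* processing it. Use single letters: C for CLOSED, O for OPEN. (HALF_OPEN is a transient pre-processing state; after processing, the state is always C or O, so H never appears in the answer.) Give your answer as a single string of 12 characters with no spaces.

Answer: COOOOOOOOOOC

Derivation:
State after each event:
  event#1 t=0s outcome=F: state=CLOSED
  event#2 t=4s outcome=F: state=OPEN
  event#3 t=7s outcome=F: state=OPEN
  event#4 t=9s outcome=F: state=OPEN
  event#5 t=11s outcome=F: state=OPEN
  event#6 t=15s outcome=F: state=OPEN
  event#7 t=18s outcome=F: state=OPEN
  event#8 t=22s outcome=F: state=OPEN
  event#9 t=26s outcome=F: state=OPEN
  event#10 t=28s outcome=S: state=OPEN
  event#11 t=31s outcome=S: state=OPEN
  event#12 t=33s outcome=S: state=CLOSED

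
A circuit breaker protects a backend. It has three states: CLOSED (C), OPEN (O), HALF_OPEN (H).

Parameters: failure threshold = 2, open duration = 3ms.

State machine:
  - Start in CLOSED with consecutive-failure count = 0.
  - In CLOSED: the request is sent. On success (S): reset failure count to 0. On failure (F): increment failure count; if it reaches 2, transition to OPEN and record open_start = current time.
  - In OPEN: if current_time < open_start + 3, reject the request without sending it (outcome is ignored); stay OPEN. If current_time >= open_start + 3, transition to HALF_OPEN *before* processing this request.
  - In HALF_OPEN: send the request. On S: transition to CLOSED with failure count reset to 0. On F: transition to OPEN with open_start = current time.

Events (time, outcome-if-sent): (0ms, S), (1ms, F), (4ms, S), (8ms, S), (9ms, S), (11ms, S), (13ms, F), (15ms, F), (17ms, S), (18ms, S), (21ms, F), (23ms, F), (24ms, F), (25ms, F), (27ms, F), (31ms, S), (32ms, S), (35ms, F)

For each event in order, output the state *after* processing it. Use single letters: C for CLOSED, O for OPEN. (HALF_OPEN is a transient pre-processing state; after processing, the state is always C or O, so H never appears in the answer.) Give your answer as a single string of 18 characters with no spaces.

Answer: CCCCCCCOOCCOOOOCCC

Derivation:
State after each event:
  event#1 t=0ms outcome=S: state=CLOSED
  event#2 t=1ms outcome=F: state=CLOSED
  event#3 t=4ms outcome=S: state=CLOSED
  event#4 t=8ms outcome=S: state=CLOSED
  event#5 t=9ms outcome=S: state=CLOSED
  event#6 t=11ms outcome=S: state=CLOSED
  event#7 t=13ms outcome=F: state=CLOSED
  event#8 t=15ms outcome=F: state=OPEN
  event#9 t=17ms outcome=S: state=OPEN
  event#10 t=18ms outcome=S: state=CLOSED
  event#11 t=21ms outcome=F: state=CLOSED
  event#12 t=23ms outcome=F: state=OPEN
  event#13 t=24ms outcome=F: state=OPEN
  event#14 t=25ms outcome=F: state=OPEN
  event#15 t=27ms outcome=F: state=OPEN
  event#16 t=31ms outcome=S: state=CLOSED
  event#17 t=32ms outcome=S: state=CLOSED
  event#18 t=35ms outcome=F: state=CLOSED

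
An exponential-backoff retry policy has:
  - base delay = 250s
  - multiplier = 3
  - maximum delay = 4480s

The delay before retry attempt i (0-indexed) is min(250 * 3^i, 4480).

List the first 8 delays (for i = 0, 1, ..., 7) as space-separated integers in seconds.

Computing each delay:
  i=0: min(250*3^0, 4480) = 250
  i=1: min(250*3^1, 4480) = 750
  i=2: min(250*3^2, 4480) = 2250
  i=3: min(250*3^3, 4480) = 4480
  i=4: min(250*3^4, 4480) = 4480
  i=5: min(250*3^5, 4480) = 4480
  i=6: min(250*3^6, 4480) = 4480
  i=7: min(250*3^7, 4480) = 4480

Answer: 250 750 2250 4480 4480 4480 4480 4480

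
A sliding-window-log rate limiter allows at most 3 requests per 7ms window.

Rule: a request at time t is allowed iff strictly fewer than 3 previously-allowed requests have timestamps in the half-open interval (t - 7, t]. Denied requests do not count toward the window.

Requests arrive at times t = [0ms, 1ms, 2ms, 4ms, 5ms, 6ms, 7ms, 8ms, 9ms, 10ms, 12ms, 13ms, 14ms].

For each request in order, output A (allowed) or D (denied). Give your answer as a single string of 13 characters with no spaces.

Tracking allowed requests in the window:
  req#1 t=0ms: ALLOW
  req#2 t=1ms: ALLOW
  req#3 t=2ms: ALLOW
  req#4 t=4ms: DENY
  req#5 t=5ms: DENY
  req#6 t=6ms: DENY
  req#7 t=7ms: ALLOW
  req#8 t=8ms: ALLOW
  req#9 t=9ms: ALLOW
  req#10 t=10ms: DENY
  req#11 t=12ms: DENY
  req#12 t=13ms: DENY
  req#13 t=14ms: ALLOW

Answer: AAADDDAAADDDA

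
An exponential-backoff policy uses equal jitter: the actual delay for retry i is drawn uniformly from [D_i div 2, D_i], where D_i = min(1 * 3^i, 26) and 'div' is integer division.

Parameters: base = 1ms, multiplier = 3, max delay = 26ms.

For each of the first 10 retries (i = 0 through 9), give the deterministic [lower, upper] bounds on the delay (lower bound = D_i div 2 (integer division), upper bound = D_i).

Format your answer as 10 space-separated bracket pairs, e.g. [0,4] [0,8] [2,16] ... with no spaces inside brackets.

Answer: [0,1] [1,3] [4,9] [13,26] [13,26] [13,26] [13,26] [13,26] [13,26] [13,26]

Derivation:
Computing bounds per retry:
  i=0: D_i=min(1*3^0,26)=1, bounds=[0,1]
  i=1: D_i=min(1*3^1,26)=3, bounds=[1,3]
  i=2: D_i=min(1*3^2,26)=9, bounds=[4,9]
  i=3: D_i=min(1*3^3,26)=26, bounds=[13,26]
  i=4: D_i=min(1*3^4,26)=26, bounds=[13,26]
  i=5: D_i=min(1*3^5,26)=26, bounds=[13,26]
  i=6: D_i=min(1*3^6,26)=26, bounds=[13,26]
  i=7: D_i=min(1*3^7,26)=26, bounds=[13,26]
  i=8: D_i=min(1*3^8,26)=26, bounds=[13,26]
  i=9: D_i=min(1*3^9,26)=26, bounds=[13,26]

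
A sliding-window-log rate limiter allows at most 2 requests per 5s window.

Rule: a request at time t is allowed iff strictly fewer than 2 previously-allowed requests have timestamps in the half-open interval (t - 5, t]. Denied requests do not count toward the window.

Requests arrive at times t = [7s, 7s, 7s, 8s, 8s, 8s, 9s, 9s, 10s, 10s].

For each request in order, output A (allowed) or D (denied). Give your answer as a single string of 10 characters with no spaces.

Answer: AADDDDDDDD

Derivation:
Tracking allowed requests in the window:
  req#1 t=7s: ALLOW
  req#2 t=7s: ALLOW
  req#3 t=7s: DENY
  req#4 t=8s: DENY
  req#5 t=8s: DENY
  req#6 t=8s: DENY
  req#7 t=9s: DENY
  req#8 t=9s: DENY
  req#9 t=10s: DENY
  req#10 t=10s: DENY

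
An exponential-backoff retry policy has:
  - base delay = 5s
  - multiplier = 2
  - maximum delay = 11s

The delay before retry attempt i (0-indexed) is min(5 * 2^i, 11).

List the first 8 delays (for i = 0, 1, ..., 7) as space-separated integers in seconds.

Answer: 5 10 11 11 11 11 11 11

Derivation:
Computing each delay:
  i=0: min(5*2^0, 11) = 5
  i=1: min(5*2^1, 11) = 10
  i=2: min(5*2^2, 11) = 11
  i=3: min(5*2^3, 11) = 11
  i=4: min(5*2^4, 11) = 11
  i=5: min(5*2^5, 11) = 11
  i=6: min(5*2^6, 11) = 11
  i=7: min(5*2^7, 11) = 11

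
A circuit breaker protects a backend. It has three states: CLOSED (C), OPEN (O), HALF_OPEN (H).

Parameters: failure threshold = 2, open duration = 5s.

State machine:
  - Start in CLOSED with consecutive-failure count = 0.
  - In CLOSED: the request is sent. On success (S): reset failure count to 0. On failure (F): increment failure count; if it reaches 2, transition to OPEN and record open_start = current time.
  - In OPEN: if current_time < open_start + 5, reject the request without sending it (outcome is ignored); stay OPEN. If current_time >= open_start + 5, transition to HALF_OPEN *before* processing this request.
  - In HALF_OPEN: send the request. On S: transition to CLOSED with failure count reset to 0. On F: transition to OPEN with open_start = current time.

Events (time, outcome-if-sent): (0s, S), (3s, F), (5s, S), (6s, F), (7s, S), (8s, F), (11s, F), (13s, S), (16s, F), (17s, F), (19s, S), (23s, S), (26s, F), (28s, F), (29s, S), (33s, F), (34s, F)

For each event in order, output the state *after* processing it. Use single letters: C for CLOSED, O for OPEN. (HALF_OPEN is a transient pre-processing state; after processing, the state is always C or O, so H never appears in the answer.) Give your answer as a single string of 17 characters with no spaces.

Answer: CCCCCCOOOOOCCOOOO

Derivation:
State after each event:
  event#1 t=0s outcome=S: state=CLOSED
  event#2 t=3s outcome=F: state=CLOSED
  event#3 t=5s outcome=S: state=CLOSED
  event#4 t=6s outcome=F: state=CLOSED
  event#5 t=7s outcome=S: state=CLOSED
  event#6 t=8s outcome=F: state=CLOSED
  event#7 t=11s outcome=F: state=OPEN
  event#8 t=13s outcome=S: state=OPEN
  event#9 t=16s outcome=F: state=OPEN
  event#10 t=17s outcome=F: state=OPEN
  event#11 t=19s outcome=S: state=OPEN
  event#12 t=23s outcome=S: state=CLOSED
  event#13 t=26s outcome=F: state=CLOSED
  event#14 t=28s outcome=F: state=OPEN
  event#15 t=29s outcome=S: state=OPEN
  event#16 t=33s outcome=F: state=OPEN
  event#17 t=34s outcome=F: state=OPEN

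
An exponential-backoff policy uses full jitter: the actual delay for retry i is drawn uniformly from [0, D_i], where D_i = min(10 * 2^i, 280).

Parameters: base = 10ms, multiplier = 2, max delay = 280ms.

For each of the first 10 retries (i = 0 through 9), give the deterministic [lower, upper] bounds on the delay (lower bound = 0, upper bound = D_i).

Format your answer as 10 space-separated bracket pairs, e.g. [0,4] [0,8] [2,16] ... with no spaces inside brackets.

Answer: [0,10] [0,20] [0,40] [0,80] [0,160] [0,280] [0,280] [0,280] [0,280] [0,280]

Derivation:
Computing bounds per retry:
  i=0: D_i=min(10*2^0,280)=10, bounds=[0,10]
  i=1: D_i=min(10*2^1,280)=20, bounds=[0,20]
  i=2: D_i=min(10*2^2,280)=40, bounds=[0,40]
  i=3: D_i=min(10*2^3,280)=80, bounds=[0,80]
  i=4: D_i=min(10*2^4,280)=160, bounds=[0,160]
  i=5: D_i=min(10*2^5,280)=280, bounds=[0,280]
  i=6: D_i=min(10*2^6,280)=280, bounds=[0,280]
  i=7: D_i=min(10*2^7,280)=280, bounds=[0,280]
  i=8: D_i=min(10*2^8,280)=280, bounds=[0,280]
  i=9: D_i=min(10*2^9,280)=280, bounds=[0,280]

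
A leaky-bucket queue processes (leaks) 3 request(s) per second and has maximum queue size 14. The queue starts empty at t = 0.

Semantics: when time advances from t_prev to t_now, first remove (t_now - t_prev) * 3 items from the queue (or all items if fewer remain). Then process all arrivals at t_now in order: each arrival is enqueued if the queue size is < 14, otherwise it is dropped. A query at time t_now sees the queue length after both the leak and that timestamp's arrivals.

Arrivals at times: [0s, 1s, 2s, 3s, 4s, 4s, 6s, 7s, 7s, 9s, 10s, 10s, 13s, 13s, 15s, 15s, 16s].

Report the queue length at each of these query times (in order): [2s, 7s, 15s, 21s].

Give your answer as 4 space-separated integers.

Answer: 1 2 2 0

Derivation:
Queue lengths at query times:
  query t=2s: backlog = 1
  query t=7s: backlog = 2
  query t=15s: backlog = 2
  query t=21s: backlog = 0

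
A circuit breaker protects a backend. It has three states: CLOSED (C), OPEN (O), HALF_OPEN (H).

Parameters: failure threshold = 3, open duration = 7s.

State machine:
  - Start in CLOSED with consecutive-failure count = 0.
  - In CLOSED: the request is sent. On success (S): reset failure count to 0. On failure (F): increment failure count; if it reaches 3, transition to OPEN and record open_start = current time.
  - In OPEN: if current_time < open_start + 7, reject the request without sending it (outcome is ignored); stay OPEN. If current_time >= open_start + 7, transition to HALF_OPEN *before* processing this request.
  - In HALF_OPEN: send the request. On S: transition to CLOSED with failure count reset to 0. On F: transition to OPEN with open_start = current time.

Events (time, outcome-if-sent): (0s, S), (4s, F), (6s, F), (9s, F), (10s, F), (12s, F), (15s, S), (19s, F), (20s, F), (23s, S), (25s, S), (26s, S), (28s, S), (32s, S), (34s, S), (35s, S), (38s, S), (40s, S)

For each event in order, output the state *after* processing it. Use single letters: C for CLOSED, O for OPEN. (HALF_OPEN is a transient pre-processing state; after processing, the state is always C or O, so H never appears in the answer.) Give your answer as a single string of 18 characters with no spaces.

State after each event:
  event#1 t=0s outcome=S: state=CLOSED
  event#2 t=4s outcome=F: state=CLOSED
  event#3 t=6s outcome=F: state=CLOSED
  event#4 t=9s outcome=F: state=OPEN
  event#5 t=10s outcome=F: state=OPEN
  event#6 t=12s outcome=F: state=OPEN
  event#7 t=15s outcome=S: state=OPEN
  event#8 t=19s outcome=F: state=OPEN
  event#9 t=20s outcome=F: state=OPEN
  event#10 t=23s outcome=S: state=OPEN
  event#11 t=25s outcome=S: state=OPEN
  event#12 t=26s outcome=S: state=CLOSED
  event#13 t=28s outcome=S: state=CLOSED
  event#14 t=32s outcome=S: state=CLOSED
  event#15 t=34s outcome=S: state=CLOSED
  event#16 t=35s outcome=S: state=CLOSED
  event#17 t=38s outcome=S: state=CLOSED
  event#18 t=40s outcome=S: state=CLOSED

Answer: CCCOOOOOOOOCCCCCCC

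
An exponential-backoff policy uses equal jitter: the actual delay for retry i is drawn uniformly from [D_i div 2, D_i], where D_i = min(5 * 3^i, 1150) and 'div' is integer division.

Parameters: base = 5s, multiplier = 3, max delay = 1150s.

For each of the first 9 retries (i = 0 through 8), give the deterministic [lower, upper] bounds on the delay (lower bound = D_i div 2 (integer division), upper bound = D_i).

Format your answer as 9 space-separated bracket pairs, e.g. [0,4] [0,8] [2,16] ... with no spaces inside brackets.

Computing bounds per retry:
  i=0: D_i=min(5*3^0,1150)=5, bounds=[2,5]
  i=1: D_i=min(5*3^1,1150)=15, bounds=[7,15]
  i=2: D_i=min(5*3^2,1150)=45, bounds=[22,45]
  i=3: D_i=min(5*3^3,1150)=135, bounds=[67,135]
  i=4: D_i=min(5*3^4,1150)=405, bounds=[202,405]
  i=5: D_i=min(5*3^5,1150)=1150, bounds=[575,1150]
  i=6: D_i=min(5*3^6,1150)=1150, bounds=[575,1150]
  i=7: D_i=min(5*3^7,1150)=1150, bounds=[575,1150]
  i=8: D_i=min(5*3^8,1150)=1150, bounds=[575,1150]

Answer: [2,5] [7,15] [22,45] [67,135] [202,405] [575,1150] [575,1150] [575,1150] [575,1150]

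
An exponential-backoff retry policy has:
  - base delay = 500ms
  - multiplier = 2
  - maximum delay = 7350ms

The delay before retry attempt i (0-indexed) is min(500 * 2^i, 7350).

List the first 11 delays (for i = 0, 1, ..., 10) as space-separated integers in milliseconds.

Computing each delay:
  i=0: min(500*2^0, 7350) = 500
  i=1: min(500*2^1, 7350) = 1000
  i=2: min(500*2^2, 7350) = 2000
  i=3: min(500*2^3, 7350) = 4000
  i=4: min(500*2^4, 7350) = 7350
  i=5: min(500*2^5, 7350) = 7350
  i=6: min(500*2^6, 7350) = 7350
  i=7: min(500*2^7, 7350) = 7350
  i=8: min(500*2^8, 7350) = 7350
  i=9: min(500*2^9, 7350) = 7350
  i=10: min(500*2^10, 7350) = 7350

Answer: 500 1000 2000 4000 7350 7350 7350 7350 7350 7350 7350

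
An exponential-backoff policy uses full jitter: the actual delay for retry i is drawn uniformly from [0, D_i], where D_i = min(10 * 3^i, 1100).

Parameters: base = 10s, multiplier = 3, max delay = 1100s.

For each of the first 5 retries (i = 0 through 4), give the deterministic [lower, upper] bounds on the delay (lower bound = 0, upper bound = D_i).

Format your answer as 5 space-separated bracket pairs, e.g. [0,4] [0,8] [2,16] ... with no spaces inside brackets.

Computing bounds per retry:
  i=0: D_i=min(10*3^0,1100)=10, bounds=[0,10]
  i=1: D_i=min(10*3^1,1100)=30, bounds=[0,30]
  i=2: D_i=min(10*3^2,1100)=90, bounds=[0,90]
  i=3: D_i=min(10*3^3,1100)=270, bounds=[0,270]
  i=4: D_i=min(10*3^4,1100)=810, bounds=[0,810]

Answer: [0,10] [0,30] [0,90] [0,270] [0,810]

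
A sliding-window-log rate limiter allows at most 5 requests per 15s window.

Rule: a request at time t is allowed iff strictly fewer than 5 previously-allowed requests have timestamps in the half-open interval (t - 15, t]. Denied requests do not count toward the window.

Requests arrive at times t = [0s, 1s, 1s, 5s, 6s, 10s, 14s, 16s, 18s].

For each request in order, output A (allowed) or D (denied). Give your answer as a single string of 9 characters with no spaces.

Tracking allowed requests in the window:
  req#1 t=0s: ALLOW
  req#2 t=1s: ALLOW
  req#3 t=1s: ALLOW
  req#4 t=5s: ALLOW
  req#5 t=6s: ALLOW
  req#6 t=10s: DENY
  req#7 t=14s: DENY
  req#8 t=16s: ALLOW
  req#9 t=18s: ALLOW

Answer: AAAAADDAA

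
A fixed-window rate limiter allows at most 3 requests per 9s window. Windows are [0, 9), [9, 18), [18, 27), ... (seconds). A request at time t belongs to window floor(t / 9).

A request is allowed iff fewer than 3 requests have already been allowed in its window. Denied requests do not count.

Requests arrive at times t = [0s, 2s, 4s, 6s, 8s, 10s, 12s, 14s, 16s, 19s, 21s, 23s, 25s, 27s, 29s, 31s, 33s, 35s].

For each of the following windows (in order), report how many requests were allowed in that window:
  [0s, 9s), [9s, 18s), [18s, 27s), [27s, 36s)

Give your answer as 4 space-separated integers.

Processing requests:
  req#1 t=0s (window 0): ALLOW
  req#2 t=2s (window 0): ALLOW
  req#3 t=4s (window 0): ALLOW
  req#4 t=6s (window 0): DENY
  req#5 t=8s (window 0): DENY
  req#6 t=10s (window 1): ALLOW
  req#7 t=12s (window 1): ALLOW
  req#8 t=14s (window 1): ALLOW
  req#9 t=16s (window 1): DENY
  req#10 t=19s (window 2): ALLOW
  req#11 t=21s (window 2): ALLOW
  req#12 t=23s (window 2): ALLOW
  req#13 t=25s (window 2): DENY
  req#14 t=27s (window 3): ALLOW
  req#15 t=29s (window 3): ALLOW
  req#16 t=31s (window 3): ALLOW
  req#17 t=33s (window 3): DENY
  req#18 t=35s (window 3): DENY

Allowed counts by window: 3 3 3 3

Answer: 3 3 3 3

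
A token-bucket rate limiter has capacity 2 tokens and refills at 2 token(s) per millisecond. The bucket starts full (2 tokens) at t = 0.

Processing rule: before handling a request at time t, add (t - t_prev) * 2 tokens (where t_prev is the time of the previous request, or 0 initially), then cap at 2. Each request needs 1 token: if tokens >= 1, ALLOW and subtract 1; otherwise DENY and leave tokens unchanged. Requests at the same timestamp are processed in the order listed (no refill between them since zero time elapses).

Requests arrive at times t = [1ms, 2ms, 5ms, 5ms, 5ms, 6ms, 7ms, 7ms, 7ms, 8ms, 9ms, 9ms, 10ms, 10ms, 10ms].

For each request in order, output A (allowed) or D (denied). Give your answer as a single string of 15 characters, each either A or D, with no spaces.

Answer: AAAADAAADAAAAAD

Derivation:
Simulating step by step:
  req#1 t=1ms: ALLOW
  req#2 t=2ms: ALLOW
  req#3 t=5ms: ALLOW
  req#4 t=5ms: ALLOW
  req#5 t=5ms: DENY
  req#6 t=6ms: ALLOW
  req#7 t=7ms: ALLOW
  req#8 t=7ms: ALLOW
  req#9 t=7ms: DENY
  req#10 t=8ms: ALLOW
  req#11 t=9ms: ALLOW
  req#12 t=9ms: ALLOW
  req#13 t=10ms: ALLOW
  req#14 t=10ms: ALLOW
  req#15 t=10ms: DENY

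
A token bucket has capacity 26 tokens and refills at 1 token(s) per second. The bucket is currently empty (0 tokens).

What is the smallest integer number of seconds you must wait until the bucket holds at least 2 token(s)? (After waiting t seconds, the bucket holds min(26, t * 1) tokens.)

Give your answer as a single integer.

Answer: 2

Derivation:
Need t * 1 >= 2, so t >= 2/1.
Smallest integer t = ceil(2/1) = 2.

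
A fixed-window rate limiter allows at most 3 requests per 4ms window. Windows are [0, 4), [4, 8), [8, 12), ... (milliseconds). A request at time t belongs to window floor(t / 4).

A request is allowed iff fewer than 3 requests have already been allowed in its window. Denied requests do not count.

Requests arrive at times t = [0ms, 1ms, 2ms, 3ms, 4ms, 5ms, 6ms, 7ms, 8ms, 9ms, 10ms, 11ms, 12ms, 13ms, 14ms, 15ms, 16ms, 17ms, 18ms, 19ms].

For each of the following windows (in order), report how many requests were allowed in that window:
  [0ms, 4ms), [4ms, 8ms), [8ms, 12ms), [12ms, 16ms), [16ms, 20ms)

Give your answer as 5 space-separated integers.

Processing requests:
  req#1 t=0ms (window 0): ALLOW
  req#2 t=1ms (window 0): ALLOW
  req#3 t=2ms (window 0): ALLOW
  req#4 t=3ms (window 0): DENY
  req#5 t=4ms (window 1): ALLOW
  req#6 t=5ms (window 1): ALLOW
  req#7 t=6ms (window 1): ALLOW
  req#8 t=7ms (window 1): DENY
  req#9 t=8ms (window 2): ALLOW
  req#10 t=9ms (window 2): ALLOW
  req#11 t=10ms (window 2): ALLOW
  req#12 t=11ms (window 2): DENY
  req#13 t=12ms (window 3): ALLOW
  req#14 t=13ms (window 3): ALLOW
  req#15 t=14ms (window 3): ALLOW
  req#16 t=15ms (window 3): DENY
  req#17 t=16ms (window 4): ALLOW
  req#18 t=17ms (window 4): ALLOW
  req#19 t=18ms (window 4): ALLOW
  req#20 t=19ms (window 4): DENY

Allowed counts by window: 3 3 3 3 3

Answer: 3 3 3 3 3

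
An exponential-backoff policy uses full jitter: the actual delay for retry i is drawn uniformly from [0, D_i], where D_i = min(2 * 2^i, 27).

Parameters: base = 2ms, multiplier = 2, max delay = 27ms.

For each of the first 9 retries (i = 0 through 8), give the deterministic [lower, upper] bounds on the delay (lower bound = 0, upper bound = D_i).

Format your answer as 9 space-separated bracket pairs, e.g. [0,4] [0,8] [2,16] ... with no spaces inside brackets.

Answer: [0,2] [0,4] [0,8] [0,16] [0,27] [0,27] [0,27] [0,27] [0,27]

Derivation:
Computing bounds per retry:
  i=0: D_i=min(2*2^0,27)=2, bounds=[0,2]
  i=1: D_i=min(2*2^1,27)=4, bounds=[0,4]
  i=2: D_i=min(2*2^2,27)=8, bounds=[0,8]
  i=3: D_i=min(2*2^3,27)=16, bounds=[0,16]
  i=4: D_i=min(2*2^4,27)=27, bounds=[0,27]
  i=5: D_i=min(2*2^5,27)=27, bounds=[0,27]
  i=6: D_i=min(2*2^6,27)=27, bounds=[0,27]
  i=7: D_i=min(2*2^7,27)=27, bounds=[0,27]
  i=8: D_i=min(2*2^8,27)=27, bounds=[0,27]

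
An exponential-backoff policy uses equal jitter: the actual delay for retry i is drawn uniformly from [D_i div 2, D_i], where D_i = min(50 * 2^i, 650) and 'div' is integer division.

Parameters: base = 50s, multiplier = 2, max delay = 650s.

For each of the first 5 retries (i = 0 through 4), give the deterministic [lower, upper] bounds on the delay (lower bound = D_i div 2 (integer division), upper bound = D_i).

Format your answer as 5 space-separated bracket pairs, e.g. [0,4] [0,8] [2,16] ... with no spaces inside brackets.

Computing bounds per retry:
  i=0: D_i=min(50*2^0,650)=50, bounds=[25,50]
  i=1: D_i=min(50*2^1,650)=100, bounds=[50,100]
  i=2: D_i=min(50*2^2,650)=200, bounds=[100,200]
  i=3: D_i=min(50*2^3,650)=400, bounds=[200,400]
  i=4: D_i=min(50*2^4,650)=650, bounds=[325,650]

Answer: [25,50] [50,100] [100,200] [200,400] [325,650]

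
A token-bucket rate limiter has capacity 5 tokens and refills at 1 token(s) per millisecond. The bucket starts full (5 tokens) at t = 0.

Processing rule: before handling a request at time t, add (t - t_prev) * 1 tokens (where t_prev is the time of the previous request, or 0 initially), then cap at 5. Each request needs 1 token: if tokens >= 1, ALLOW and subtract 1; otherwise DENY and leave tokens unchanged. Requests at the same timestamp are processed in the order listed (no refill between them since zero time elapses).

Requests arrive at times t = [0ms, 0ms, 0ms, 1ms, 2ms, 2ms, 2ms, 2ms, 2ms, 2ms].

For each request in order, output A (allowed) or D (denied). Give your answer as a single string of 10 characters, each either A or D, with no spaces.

Simulating step by step:
  req#1 t=0ms: ALLOW
  req#2 t=0ms: ALLOW
  req#3 t=0ms: ALLOW
  req#4 t=1ms: ALLOW
  req#5 t=2ms: ALLOW
  req#6 t=2ms: ALLOW
  req#7 t=2ms: ALLOW
  req#8 t=2ms: DENY
  req#9 t=2ms: DENY
  req#10 t=2ms: DENY

Answer: AAAAAAADDD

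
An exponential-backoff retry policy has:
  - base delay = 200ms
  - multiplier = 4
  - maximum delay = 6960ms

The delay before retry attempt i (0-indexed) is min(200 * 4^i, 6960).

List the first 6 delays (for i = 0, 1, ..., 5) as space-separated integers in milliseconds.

Computing each delay:
  i=0: min(200*4^0, 6960) = 200
  i=1: min(200*4^1, 6960) = 800
  i=2: min(200*4^2, 6960) = 3200
  i=3: min(200*4^3, 6960) = 6960
  i=4: min(200*4^4, 6960) = 6960
  i=5: min(200*4^5, 6960) = 6960

Answer: 200 800 3200 6960 6960 6960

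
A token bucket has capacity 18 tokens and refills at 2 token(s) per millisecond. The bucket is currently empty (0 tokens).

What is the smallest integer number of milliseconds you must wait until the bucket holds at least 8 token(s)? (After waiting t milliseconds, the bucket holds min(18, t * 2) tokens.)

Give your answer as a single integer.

Answer: 4

Derivation:
Need t * 2 >= 8, so t >= 8/2.
Smallest integer t = ceil(8/2) = 4.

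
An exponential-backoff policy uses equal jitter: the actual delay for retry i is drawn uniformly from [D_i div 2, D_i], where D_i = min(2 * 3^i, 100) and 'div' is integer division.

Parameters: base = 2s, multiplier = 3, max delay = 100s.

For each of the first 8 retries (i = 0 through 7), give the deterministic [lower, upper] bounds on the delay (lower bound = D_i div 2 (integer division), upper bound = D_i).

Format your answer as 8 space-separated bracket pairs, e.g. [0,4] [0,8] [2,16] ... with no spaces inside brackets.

Computing bounds per retry:
  i=0: D_i=min(2*3^0,100)=2, bounds=[1,2]
  i=1: D_i=min(2*3^1,100)=6, bounds=[3,6]
  i=2: D_i=min(2*3^2,100)=18, bounds=[9,18]
  i=3: D_i=min(2*3^3,100)=54, bounds=[27,54]
  i=4: D_i=min(2*3^4,100)=100, bounds=[50,100]
  i=5: D_i=min(2*3^5,100)=100, bounds=[50,100]
  i=6: D_i=min(2*3^6,100)=100, bounds=[50,100]
  i=7: D_i=min(2*3^7,100)=100, bounds=[50,100]

Answer: [1,2] [3,6] [9,18] [27,54] [50,100] [50,100] [50,100] [50,100]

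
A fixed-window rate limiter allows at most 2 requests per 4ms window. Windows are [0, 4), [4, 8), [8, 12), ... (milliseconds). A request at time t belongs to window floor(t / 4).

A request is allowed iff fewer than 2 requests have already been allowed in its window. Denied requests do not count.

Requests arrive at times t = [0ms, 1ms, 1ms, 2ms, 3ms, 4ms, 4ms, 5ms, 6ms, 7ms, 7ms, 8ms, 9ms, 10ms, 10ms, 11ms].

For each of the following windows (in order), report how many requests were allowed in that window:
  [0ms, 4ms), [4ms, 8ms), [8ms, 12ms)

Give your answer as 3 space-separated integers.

Processing requests:
  req#1 t=0ms (window 0): ALLOW
  req#2 t=1ms (window 0): ALLOW
  req#3 t=1ms (window 0): DENY
  req#4 t=2ms (window 0): DENY
  req#5 t=3ms (window 0): DENY
  req#6 t=4ms (window 1): ALLOW
  req#7 t=4ms (window 1): ALLOW
  req#8 t=5ms (window 1): DENY
  req#9 t=6ms (window 1): DENY
  req#10 t=7ms (window 1): DENY
  req#11 t=7ms (window 1): DENY
  req#12 t=8ms (window 2): ALLOW
  req#13 t=9ms (window 2): ALLOW
  req#14 t=10ms (window 2): DENY
  req#15 t=10ms (window 2): DENY
  req#16 t=11ms (window 2): DENY

Allowed counts by window: 2 2 2

Answer: 2 2 2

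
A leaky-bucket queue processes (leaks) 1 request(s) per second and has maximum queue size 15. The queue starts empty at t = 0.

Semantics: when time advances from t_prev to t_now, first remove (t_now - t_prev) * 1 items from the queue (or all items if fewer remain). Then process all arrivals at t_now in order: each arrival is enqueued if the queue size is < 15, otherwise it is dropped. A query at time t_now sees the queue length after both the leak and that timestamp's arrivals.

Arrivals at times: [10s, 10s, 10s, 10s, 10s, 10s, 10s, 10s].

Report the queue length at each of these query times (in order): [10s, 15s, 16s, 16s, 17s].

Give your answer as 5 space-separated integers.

Queue lengths at query times:
  query t=10s: backlog = 8
  query t=15s: backlog = 3
  query t=16s: backlog = 2
  query t=16s: backlog = 2
  query t=17s: backlog = 1

Answer: 8 3 2 2 1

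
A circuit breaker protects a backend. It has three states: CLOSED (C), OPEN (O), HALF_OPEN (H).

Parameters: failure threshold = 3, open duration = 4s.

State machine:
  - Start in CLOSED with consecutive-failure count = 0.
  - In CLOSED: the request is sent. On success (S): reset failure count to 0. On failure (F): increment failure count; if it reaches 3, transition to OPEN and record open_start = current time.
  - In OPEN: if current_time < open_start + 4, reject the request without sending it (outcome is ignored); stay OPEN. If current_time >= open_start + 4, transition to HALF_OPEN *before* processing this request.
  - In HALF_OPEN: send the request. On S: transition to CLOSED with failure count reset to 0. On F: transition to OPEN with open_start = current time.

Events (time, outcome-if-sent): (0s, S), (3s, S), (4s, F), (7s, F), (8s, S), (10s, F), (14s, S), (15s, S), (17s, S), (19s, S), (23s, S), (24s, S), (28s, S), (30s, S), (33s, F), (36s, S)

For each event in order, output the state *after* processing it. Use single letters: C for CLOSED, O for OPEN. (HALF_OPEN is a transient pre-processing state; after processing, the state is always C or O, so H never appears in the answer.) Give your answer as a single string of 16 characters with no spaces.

Answer: CCCCCCCCCCCCCCCC

Derivation:
State after each event:
  event#1 t=0s outcome=S: state=CLOSED
  event#2 t=3s outcome=S: state=CLOSED
  event#3 t=4s outcome=F: state=CLOSED
  event#4 t=7s outcome=F: state=CLOSED
  event#5 t=8s outcome=S: state=CLOSED
  event#6 t=10s outcome=F: state=CLOSED
  event#7 t=14s outcome=S: state=CLOSED
  event#8 t=15s outcome=S: state=CLOSED
  event#9 t=17s outcome=S: state=CLOSED
  event#10 t=19s outcome=S: state=CLOSED
  event#11 t=23s outcome=S: state=CLOSED
  event#12 t=24s outcome=S: state=CLOSED
  event#13 t=28s outcome=S: state=CLOSED
  event#14 t=30s outcome=S: state=CLOSED
  event#15 t=33s outcome=F: state=CLOSED
  event#16 t=36s outcome=S: state=CLOSED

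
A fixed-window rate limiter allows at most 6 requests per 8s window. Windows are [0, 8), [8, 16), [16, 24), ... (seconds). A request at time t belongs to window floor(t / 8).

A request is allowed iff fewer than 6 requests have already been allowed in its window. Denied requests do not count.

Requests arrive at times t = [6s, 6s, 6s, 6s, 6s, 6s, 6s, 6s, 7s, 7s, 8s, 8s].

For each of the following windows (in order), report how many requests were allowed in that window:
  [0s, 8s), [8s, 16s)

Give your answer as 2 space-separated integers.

Answer: 6 2

Derivation:
Processing requests:
  req#1 t=6s (window 0): ALLOW
  req#2 t=6s (window 0): ALLOW
  req#3 t=6s (window 0): ALLOW
  req#4 t=6s (window 0): ALLOW
  req#5 t=6s (window 0): ALLOW
  req#6 t=6s (window 0): ALLOW
  req#7 t=6s (window 0): DENY
  req#8 t=6s (window 0): DENY
  req#9 t=7s (window 0): DENY
  req#10 t=7s (window 0): DENY
  req#11 t=8s (window 1): ALLOW
  req#12 t=8s (window 1): ALLOW

Allowed counts by window: 6 2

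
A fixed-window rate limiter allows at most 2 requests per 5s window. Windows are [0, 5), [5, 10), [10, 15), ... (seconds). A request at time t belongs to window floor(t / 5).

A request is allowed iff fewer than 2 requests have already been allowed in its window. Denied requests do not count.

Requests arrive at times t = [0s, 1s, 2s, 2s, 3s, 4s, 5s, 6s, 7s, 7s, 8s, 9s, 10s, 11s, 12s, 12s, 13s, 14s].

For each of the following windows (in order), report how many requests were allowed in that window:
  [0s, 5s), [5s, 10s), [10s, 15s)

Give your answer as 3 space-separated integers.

Answer: 2 2 2

Derivation:
Processing requests:
  req#1 t=0s (window 0): ALLOW
  req#2 t=1s (window 0): ALLOW
  req#3 t=2s (window 0): DENY
  req#4 t=2s (window 0): DENY
  req#5 t=3s (window 0): DENY
  req#6 t=4s (window 0): DENY
  req#7 t=5s (window 1): ALLOW
  req#8 t=6s (window 1): ALLOW
  req#9 t=7s (window 1): DENY
  req#10 t=7s (window 1): DENY
  req#11 t=8s (window 1): DENY
  req#12 t=9s (window 1): DENY
  req#13 t=10s (window 2): ALLOW
  req#14 t=11s (window 2): ALLOW
  req#15 t=12s (window 2): DENY
  req#16 t=12s (window 2): DENY
  req#17 t=13s (window 2): DENY
  req#18 t=14s (window 2): DENY

Allowed counts by window: 2 2 2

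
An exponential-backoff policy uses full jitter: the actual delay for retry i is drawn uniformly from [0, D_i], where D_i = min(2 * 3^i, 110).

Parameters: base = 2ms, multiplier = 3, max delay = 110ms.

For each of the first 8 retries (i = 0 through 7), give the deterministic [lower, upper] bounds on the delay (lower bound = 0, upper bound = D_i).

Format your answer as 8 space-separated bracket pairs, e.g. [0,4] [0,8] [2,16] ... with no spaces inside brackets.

Answer: [0,2] [0,6] [0,18] [0,54] [0,110] [0,110] [0,110] [0,110]

Derivation:
Computing bounds per retry:
  i=0: D_i=min(2*3^0,110)=2, bounds=[0,2]
  i=1: D_i=min(2*3^1,110)=6, bounds=[0,6]
  i=2: D_i=min(2*3^2,110)=18, bounds=[0,18]
  i=3: D_i=min(2*3^3,110)=54, bounds=[0,54]
  i=4: D_i=min(2*3^4,110)=110, bounds=[0,110]
  i=5: D_i=min(2*3^5,110)=110, bounds=[0,110]
  i=6: D_i=min(2*3^6,110)=110, bounds=[0,110]
  i=7: D_i=min(2*3^7,110)=110, bounds=[0,110]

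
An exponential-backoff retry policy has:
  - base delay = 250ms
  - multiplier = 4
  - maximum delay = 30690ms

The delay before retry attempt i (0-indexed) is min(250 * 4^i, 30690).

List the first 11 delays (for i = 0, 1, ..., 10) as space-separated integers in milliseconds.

Answer: 250 1000 4000 16000 30690 30690 30690 30690 30690 30690 30690

Derivation:
Computing each delay:
  i=0: min(250*4^0, 30690) = 250
  i=1: min(250*4^1, 30690) = 1000
  i=2: min(250*4^2, 30690) = 4000
  i=3: min(250*4^3, 30690) = 16000
  i=4: min(250*4^4, 30690) = 30690
  i=5: min(250*4^5, 30690) = 30690
  i=6: min(250*4^6, 30690) = 30690
  i=7: min(250*4^7, 30690) = 30690
  i=8: min(250*4^8, 30690) = 30690
  i=9: min(250*4^9, 30690) = 30690
  i=10: min(250*4^10, 30690) = 30690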